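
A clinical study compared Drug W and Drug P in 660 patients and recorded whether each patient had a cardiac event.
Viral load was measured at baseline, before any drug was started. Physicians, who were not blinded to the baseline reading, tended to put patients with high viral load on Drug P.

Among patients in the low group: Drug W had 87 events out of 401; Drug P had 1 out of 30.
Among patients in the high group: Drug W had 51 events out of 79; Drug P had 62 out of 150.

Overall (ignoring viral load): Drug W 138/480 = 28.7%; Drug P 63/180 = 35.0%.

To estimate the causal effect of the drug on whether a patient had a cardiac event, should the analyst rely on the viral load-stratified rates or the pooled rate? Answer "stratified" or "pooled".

stratified

The viral load-specific comparison favours Drug P throughout, but the pooled figures favour Drug W. The question is whether to condition on viral load.
Here viral load is a common cause — it drives both which drug a case falls under and the outcome. The crude comparison mixes populations; the stratum-specific rates are the causally relevant ones.
Within each level — low: 21.7% vs 3.3%; high: 64.6% vs 41.3% — Drug P is lower every time.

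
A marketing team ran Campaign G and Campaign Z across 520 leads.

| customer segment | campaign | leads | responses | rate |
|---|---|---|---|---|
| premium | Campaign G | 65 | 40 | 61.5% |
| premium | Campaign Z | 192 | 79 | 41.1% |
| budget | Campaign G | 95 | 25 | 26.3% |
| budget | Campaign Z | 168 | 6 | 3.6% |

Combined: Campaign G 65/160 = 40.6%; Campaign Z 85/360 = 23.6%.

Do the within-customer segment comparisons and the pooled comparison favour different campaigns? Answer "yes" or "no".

Within each customer segment level (premium 61.5% vs 41.1%; budget 26.3% vs 3.6%), Campaign G has the higher rate every time. Pooled: 40.6% vs 23.6% — Campaign G has the higher rate overall. They agree.

no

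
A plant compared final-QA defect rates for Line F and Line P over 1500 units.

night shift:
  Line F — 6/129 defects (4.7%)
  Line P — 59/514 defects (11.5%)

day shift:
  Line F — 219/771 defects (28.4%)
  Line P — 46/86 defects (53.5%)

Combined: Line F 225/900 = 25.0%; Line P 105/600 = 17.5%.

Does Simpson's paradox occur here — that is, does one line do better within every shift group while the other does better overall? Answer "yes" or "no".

Within each shift level (night shift 4.7% vs 11.5%; day shift 28.4% vs 53.5%), Line F has the lower rate every time. Pooled: 25.0% vs 17.5% — Line P has the lower rate overall. The two comparisons disagree.

yes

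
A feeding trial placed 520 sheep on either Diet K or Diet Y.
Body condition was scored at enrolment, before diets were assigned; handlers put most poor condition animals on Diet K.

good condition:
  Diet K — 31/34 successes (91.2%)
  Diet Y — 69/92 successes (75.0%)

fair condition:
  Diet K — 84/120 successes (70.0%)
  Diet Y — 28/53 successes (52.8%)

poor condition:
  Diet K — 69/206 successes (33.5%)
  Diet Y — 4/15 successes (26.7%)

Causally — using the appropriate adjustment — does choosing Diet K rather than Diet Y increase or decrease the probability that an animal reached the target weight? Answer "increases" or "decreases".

increases

The imbalance in starting body condition arose from how sheep were allocated, not from anything the diet did; and starting body condition independently affects the outcome. The pooled gap is confounded — condition on starting body condition.
Within each level — good condition: 91.2% vs 75.0%; fair condition: 70.0% vs 52.8%; poor condition: 33.5% vs 26.7% — Diet K is higher every time.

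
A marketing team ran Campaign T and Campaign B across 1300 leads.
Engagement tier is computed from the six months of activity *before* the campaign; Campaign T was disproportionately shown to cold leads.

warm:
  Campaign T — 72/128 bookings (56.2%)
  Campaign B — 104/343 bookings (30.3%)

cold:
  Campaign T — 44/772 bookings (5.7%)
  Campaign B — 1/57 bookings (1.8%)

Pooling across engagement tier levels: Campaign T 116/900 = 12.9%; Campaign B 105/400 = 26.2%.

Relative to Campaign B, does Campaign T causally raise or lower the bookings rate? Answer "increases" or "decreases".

The engagement tier-specific comparison favours Campaign T throughout, but the pooled figures favour Campaign B. The question is whether to condition on engagement tier.
Since engagement tier is a pre-existing factor (not a product of the campaign) and it affects the outcome on its own, it is a confounder. The stratified rates, not the pooled rate, identify the causal effect.
Within each level — warm: 56.2% vs 30.3%; cold: 5.7% vs 1.8% — Campaign T is higher every time.

increases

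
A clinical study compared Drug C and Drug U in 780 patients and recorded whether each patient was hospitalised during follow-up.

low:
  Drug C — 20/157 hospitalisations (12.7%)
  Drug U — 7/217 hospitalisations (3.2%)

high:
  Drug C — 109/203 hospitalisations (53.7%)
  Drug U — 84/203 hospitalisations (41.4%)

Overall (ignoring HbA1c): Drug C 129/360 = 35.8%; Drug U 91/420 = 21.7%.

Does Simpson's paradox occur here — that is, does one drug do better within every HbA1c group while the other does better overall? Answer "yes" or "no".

Within each HbA1c level (low 12.7% vs 3.2%; high 53.7% vs 41.4%), Drug U has the lower rate every time. Pooled: 35.8% vs 21.7% — Drug U has the lower rate overall. They agree.

no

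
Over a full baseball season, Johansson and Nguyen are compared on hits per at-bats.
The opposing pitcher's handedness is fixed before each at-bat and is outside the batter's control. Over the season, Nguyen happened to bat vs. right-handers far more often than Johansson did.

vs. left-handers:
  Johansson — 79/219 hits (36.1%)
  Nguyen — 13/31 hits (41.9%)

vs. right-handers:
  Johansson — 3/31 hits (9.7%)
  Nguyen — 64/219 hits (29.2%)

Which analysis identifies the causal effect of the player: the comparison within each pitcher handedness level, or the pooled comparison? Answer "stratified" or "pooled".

Pitcher handedness differs across players for reasons unrelated to any effect of the player itself, and it separately predicts the outcome — a classic confounder. We must compare within pitcher handedness levels.
Within each level — vs. left-handers: 36.1% vs 41.9%; vs. right-handers: 9.7% vs 29.2% — Nguyen is higher every time.

stratified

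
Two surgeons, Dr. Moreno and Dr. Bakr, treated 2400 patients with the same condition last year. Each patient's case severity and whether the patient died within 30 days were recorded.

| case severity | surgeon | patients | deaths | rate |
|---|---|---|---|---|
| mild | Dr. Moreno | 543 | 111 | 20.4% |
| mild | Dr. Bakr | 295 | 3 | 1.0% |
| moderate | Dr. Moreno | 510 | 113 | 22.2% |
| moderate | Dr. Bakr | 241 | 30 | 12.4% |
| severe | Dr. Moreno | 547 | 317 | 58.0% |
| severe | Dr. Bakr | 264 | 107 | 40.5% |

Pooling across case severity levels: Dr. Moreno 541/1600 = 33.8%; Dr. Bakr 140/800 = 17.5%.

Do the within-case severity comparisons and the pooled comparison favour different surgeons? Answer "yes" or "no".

Within each case severity level (mild 20.4% vs 1.0%; moderate 22.2% vs 12.4%; severe 58.0% vs 40.5%), Dr. Bakr has the lower rate every time. Pooled: 33.8% vs 17.5% — Dr. Bakr has the lower rate overall. They agree.

no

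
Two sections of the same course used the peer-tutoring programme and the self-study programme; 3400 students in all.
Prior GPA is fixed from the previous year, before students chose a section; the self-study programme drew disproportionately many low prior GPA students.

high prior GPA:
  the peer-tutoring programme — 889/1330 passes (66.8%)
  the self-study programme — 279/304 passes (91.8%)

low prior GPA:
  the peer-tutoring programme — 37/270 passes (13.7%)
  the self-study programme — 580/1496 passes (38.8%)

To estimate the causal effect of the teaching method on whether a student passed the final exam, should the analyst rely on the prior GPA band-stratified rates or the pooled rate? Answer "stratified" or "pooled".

Prior GPA band satisfies the back-door criterion: it is not a descendant of the teaching method, and it blocks the spurious path from teaching method to outcome. Adjusting for it (i.e., using the within-prior GPA band rates) gives the causal effect.
Within each level — high prior GPA: 66.8% vs 91.8%; low prior GPA: 13.7% vs 38.8% — the self-study programme is higher every time.

stratified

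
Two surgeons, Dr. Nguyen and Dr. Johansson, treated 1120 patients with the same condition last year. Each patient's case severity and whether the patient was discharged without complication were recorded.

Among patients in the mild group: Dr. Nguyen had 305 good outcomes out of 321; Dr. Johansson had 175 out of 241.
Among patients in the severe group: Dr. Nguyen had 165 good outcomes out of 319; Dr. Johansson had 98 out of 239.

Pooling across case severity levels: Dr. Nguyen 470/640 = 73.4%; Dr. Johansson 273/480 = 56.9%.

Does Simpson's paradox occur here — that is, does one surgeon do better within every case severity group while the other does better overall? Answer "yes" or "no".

no

Within each case severity level (mild 95.0% vs 72.6%; severe 51.7% vs 41.0%), Dr. Nguyen has the higher rate every time. Pooled: 73.4% vs 56.9% — Dr. Nguyen has the higher rate overall. They agree.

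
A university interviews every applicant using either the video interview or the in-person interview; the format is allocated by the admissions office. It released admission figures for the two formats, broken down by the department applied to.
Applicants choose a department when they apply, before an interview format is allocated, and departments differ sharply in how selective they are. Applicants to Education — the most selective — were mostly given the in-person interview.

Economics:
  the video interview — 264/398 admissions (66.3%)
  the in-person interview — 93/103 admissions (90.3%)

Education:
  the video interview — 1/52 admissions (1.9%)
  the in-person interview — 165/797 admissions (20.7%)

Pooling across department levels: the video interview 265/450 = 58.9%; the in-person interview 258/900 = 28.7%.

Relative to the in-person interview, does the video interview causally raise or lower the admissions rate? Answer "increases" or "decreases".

decreases

Since department is a pre-existing factor (not a product of the interview format) and it affects the outcome on its own, it is a confounder. The stratified rates, not the pooled rate, identify the causal effect.
Within each level — Economics: 66.3% vs 90.3%; Education: 1.9% vs 20.7% — the in-person interview is higher every time.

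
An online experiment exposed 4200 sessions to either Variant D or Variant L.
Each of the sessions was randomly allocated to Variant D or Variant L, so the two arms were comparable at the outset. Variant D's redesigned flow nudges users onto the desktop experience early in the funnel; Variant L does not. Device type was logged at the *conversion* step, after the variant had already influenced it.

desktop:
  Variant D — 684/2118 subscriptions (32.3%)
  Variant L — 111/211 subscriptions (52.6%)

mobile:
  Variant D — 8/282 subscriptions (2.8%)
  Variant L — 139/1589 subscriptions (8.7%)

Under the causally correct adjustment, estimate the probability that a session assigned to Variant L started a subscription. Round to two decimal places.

The stratified and pooled comparisons disagree (Variant L wins within each device type; Variant D wins overall), so the answer turns on the causal role of device type.
Stratifying would compare variants among sessions the variants themselves sorted into device type groups — a form of selection on an intermediate. The unconditioned pooled rates give the total causal effect.
So P(outcome | do(Variant L)) is just the pooled rate for Variant L: 250/1800 = 0.139.

0.14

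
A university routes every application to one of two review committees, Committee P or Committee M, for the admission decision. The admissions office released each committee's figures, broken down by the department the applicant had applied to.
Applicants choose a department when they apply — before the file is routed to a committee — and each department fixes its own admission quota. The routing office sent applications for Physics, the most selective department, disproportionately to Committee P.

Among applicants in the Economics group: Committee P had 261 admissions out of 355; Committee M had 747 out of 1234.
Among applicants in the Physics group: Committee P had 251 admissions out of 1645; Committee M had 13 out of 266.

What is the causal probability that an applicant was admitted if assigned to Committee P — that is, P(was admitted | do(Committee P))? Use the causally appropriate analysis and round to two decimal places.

0.42

Department satisfies the back-door criterion: it is not a descendant of the review committee, and it blocks the spurious path from review committee to outcome. Adjusting for it (i.e., using the within-department rates) gives the causal effect.
Standardising Committee P to the population department mix: 0.454·261/355 + 0.546·251/1645 = 0.417.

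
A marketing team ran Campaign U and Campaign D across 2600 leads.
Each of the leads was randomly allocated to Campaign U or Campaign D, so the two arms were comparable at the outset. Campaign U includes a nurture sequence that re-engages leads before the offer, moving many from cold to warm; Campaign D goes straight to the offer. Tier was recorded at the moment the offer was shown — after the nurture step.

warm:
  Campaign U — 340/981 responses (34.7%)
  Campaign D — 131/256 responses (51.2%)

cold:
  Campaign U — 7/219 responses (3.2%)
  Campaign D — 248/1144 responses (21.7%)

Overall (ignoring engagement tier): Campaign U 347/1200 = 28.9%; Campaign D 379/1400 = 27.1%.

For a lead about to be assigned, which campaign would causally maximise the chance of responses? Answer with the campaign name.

Because the campaign influences engagement tier, engagement tier is a post-treatment mediator, not a confounder. Stratifying on it would bias the estimate; the causal effect is the crude pooled difference.
Pooled: Campaign U 28.9% vs Campaign D 27.1%; Campaign U is higher overall.

Campaign U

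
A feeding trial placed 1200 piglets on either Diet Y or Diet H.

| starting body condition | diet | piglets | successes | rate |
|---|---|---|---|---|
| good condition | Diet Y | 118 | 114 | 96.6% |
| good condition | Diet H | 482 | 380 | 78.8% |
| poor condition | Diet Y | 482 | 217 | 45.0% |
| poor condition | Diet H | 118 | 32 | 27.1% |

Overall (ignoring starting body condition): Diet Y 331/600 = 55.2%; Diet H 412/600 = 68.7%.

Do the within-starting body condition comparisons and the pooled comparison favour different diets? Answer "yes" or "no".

Within each starting body condition level (good condition 96.6% vs 78.8%; poor condition 45.0% vs 27.1%), Diet Y has the higher rate every time. Pooled: 55.2% vs 68.7% — Diet H has the higher rate overall. The two comparisons disagree.

yes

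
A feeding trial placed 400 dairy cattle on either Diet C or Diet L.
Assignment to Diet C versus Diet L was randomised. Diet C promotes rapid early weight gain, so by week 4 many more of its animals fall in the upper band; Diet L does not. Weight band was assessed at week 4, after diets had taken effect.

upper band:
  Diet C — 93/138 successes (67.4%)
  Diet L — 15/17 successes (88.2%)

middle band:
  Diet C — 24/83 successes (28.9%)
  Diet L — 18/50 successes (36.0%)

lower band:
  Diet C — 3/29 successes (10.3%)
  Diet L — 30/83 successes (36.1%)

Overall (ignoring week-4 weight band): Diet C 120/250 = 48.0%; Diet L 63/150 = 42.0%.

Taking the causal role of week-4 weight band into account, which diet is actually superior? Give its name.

Diet C

Week-4 weight band lies on the pathway diet → week-4 weight band → outcome, so adjusting for it blocks the indirect effect. For the total causal effect of diet, use the unadjusted pooled rates.
Pooled: Diet C 48.0% vs Diet L 42.0%; Diet C is higher overall.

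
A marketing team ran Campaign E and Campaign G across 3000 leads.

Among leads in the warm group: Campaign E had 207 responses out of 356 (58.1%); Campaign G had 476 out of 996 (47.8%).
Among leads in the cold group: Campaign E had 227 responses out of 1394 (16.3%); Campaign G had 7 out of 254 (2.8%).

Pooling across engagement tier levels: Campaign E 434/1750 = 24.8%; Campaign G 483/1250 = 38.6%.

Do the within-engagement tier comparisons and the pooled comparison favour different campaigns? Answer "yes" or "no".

Within each engagement tier level (warm 58.1% vs 47.8%; cold 16.3% vs 2.8%), Campaign E has the higher rate every time. Pooled: 24.8% vs 38.6% — Campaign G has the higher rate overall. The two comparisons disagree.

yes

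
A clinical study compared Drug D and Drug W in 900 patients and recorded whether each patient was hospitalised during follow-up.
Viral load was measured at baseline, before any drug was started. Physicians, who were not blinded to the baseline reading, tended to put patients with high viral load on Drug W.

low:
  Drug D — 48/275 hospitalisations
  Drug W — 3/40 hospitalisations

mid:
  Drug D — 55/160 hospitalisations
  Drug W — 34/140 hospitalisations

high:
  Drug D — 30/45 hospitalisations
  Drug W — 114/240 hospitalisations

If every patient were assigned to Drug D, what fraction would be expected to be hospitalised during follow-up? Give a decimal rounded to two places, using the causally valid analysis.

0.39

Here viral load is a common cause — it drives both which drug a case falls under and the outcome. The crude comparison mixes populations; the stratum-specific rates are the causally relevant ones.
Standardising Drug D to the population viral load mix: 0.350·48/275 + 0.333·55/160 + 0.317·30/45 = 0.387.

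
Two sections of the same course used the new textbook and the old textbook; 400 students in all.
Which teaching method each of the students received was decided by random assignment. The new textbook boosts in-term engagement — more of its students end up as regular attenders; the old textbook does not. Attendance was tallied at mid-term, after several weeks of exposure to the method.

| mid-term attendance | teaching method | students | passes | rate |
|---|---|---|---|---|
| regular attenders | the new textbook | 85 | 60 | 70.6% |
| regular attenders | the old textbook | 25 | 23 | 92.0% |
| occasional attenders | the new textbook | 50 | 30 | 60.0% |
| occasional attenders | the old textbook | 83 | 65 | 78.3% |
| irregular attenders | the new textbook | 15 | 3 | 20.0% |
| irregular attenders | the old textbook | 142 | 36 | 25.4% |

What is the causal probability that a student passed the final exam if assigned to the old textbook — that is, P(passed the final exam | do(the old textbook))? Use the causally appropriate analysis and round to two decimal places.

0.50

The stratified and pooled comparisons disagree (the old textbook wins within each mid-term attendance; the new textbook wins overall), so the answer turns on the causal role of mid-term attendance.
Because the teaching method influences mid-term attendance, mid-term attendance is a post-treatment mediator, not a confounder. Stratifying on it would bias the estimate; the causal effect is the crude pooled difference.
So P(outcome | do(the old textbook)) is just the pooled rate for the old textbook: 124/250 = 0.496.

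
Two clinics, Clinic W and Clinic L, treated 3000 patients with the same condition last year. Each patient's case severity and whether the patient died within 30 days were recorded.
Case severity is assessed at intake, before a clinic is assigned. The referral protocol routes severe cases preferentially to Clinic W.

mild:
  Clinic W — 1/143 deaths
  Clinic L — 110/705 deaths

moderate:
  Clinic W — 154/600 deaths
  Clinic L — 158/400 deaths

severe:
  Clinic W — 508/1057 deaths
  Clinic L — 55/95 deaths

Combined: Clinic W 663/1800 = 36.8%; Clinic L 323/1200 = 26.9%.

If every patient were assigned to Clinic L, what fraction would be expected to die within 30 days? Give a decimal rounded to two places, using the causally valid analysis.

The case severity-specific comparison favours Clinic W throughout, but the pooled figures favour Clinic L. The question is whether to condition on case severity.
Since case severity is a pre-existing factor (not a product of the clinic) and it affects the outcome on its own, it is a confounder. The stratified rates, not the pooled rate, identify the causal effect.
Standardising Clinic L to the population case severity mix: 0.283·110/705 + 0.333·158/400 + 0.384·55/95 = 0.398.

0.40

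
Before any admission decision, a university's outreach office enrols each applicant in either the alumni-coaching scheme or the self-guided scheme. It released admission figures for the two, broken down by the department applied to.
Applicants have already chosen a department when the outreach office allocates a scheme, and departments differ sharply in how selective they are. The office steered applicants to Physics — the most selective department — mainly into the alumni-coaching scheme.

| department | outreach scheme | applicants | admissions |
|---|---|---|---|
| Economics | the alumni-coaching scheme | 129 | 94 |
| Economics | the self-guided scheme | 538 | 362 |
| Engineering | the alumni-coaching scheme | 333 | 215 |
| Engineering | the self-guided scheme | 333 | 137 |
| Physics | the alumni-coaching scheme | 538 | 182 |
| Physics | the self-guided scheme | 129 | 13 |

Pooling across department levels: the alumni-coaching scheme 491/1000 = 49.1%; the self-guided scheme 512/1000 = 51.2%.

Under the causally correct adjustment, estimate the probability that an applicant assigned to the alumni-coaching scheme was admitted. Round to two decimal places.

0.57

Department is set before the outreach scheme has any effect — it is not caused by the outreach scheme — and it independently drives the outcome. That makes it a confounder, so the causal comparison is within department levels.
Standardising the alumni-coaching scheme to the population department mix: 0.334·94/129 + 0.333·215/333 + 0.334·182/538 = 0.571.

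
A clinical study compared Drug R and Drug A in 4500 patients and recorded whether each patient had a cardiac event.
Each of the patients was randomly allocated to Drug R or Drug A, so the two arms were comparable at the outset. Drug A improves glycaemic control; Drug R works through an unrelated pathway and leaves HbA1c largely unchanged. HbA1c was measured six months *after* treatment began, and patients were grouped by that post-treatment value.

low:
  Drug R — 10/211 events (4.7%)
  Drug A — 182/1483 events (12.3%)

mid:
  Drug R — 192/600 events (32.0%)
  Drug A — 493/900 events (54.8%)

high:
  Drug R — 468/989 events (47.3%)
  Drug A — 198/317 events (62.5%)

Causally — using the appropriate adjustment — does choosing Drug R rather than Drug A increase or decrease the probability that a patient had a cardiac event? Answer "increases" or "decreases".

HbA1c is recorded after the drug and is itself shifted by it — it sits on the causal path from drug to outcome. Conditioning on a mediator would strip out part of the effect we want; the pooled comparison gives the total causal effect.
Pooled: Drug R 37.2% vs Drug A 32.3%; Drug A is lower overall.

increases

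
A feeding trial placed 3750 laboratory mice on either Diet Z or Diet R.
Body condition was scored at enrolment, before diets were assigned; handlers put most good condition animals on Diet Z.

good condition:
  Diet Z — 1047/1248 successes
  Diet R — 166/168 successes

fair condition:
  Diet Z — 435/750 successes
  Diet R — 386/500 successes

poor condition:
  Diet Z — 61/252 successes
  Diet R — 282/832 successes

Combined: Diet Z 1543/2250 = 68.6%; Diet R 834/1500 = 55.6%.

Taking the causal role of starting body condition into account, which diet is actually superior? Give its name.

Nothing the diet does changes starting body condition; the imbalance is an allocation artefact. With starting body condition also predicting the outcome, the pooled figure is confounded, and the within-stratum comparison is the causal one.
Within each level — good condition: 83.9% vs 98.8%; fair condition: 58.0% vs 77.2%; poor condition: 24.2% vs 33.9% — Diet R is higher every time.

Diet R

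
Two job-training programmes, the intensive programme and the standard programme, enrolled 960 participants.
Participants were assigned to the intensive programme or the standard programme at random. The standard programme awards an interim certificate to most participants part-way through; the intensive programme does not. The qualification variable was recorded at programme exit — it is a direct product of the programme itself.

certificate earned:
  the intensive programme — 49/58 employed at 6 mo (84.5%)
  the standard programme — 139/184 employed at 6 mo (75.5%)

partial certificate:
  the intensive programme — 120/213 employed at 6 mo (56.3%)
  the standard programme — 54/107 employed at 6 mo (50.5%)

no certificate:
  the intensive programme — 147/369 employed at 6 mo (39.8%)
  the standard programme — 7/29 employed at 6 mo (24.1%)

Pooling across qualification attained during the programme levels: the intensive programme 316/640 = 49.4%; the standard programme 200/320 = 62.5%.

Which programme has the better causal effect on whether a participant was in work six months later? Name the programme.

Within every qualification attained during the programme level the intensive programme has the higher rate, yet pooled the standard programme does — Simpson's reversal.
Stratifying would compare programmes among participants the programmes themselves sorted into qualification attained during the programme groups — a form of selection on an intermediate. The unconditioned pooled rates give the total causal effect.
Pooled: the intensive programme 49.4% vs the standard programme 62.5%; the standard programme is higher overall.

the standard programme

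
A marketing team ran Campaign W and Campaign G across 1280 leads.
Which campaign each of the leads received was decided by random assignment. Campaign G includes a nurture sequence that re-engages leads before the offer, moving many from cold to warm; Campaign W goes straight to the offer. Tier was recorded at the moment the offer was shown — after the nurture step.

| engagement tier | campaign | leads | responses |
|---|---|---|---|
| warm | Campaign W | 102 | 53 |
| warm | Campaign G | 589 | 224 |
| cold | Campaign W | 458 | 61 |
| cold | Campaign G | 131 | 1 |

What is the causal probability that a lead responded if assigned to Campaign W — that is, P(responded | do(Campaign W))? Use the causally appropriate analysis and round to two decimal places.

Stratifying would compare campaigns among leads the campaigns themselves sorted into engagement tier groups — a form of selection on an intermediate. The unconditioned pooled rates give the total causal effect.
So P(outcome | do(Campaign W)) is just the pooled rate for Campaign W: 114/560 = 0.204.

0.20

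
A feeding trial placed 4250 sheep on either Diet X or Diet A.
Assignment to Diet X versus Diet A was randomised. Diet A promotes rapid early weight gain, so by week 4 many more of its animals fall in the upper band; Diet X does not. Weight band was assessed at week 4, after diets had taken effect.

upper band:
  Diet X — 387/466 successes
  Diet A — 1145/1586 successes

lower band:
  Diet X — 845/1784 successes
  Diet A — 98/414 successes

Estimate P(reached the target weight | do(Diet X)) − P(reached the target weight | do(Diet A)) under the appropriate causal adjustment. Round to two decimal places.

-0.07

The week-4 weight band-specific comparison favours Diet X throughout, but the pooled figures favour Diet A. The question is whether to condition on week-4 weight band.
Week-4 weight band lies on the pathway diet → week-4 weight band → outcome, so adjusting for it blocks the indirect effect. For the total causal effect of diet, use the unadjusted pooled rates.
The causal difference is the pooled difference: 0.548 − 0.622 = -0.074.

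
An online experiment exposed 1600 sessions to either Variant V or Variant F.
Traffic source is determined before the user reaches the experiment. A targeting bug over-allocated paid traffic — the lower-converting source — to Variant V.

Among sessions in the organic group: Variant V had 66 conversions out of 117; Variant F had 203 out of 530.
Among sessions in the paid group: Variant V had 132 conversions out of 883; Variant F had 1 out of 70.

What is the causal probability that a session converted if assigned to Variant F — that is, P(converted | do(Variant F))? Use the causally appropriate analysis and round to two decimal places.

0.16

The traffic source-specific comparison favours Variant V throughout, but the pooled figures favour Variant F. The question is whether to condition on traffic source.
Traffic source satisfies the back-door criterion: it is not a descendant of the variant, and it blocks the spurious path from variant to outcome. Adjusting for it (i.e., using the within-traffic source rates) gives the causal effect.
Standardising Variant F to the population traffic source mix: 0.404·203/530 + 0.596·1/70 = 0.163.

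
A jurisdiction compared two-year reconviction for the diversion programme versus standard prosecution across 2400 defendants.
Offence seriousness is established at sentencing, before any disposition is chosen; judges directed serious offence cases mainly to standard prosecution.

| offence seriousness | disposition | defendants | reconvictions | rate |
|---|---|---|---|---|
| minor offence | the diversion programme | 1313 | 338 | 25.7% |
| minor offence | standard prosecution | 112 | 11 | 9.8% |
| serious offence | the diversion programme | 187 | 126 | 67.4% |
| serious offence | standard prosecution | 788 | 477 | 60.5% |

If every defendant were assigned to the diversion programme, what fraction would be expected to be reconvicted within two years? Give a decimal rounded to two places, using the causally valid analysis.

The offence seriousness-specific comparison favours standard prosecution throughout, but the pooled figures favour the diversion programme. The question is whether to condition on offence seriousness.
Nothing the disposition does changes offence seriousness; the imbalance is an allocation artefact. With offence seriousness also predicting the outcome, the pooled figure is confounded, and the within-stratum comparison is the causal one.
Standardising the diversion programme to the population offence seriousness mix: 0.594·338/1313 + 0.406·126/187 = 0.427.

0.43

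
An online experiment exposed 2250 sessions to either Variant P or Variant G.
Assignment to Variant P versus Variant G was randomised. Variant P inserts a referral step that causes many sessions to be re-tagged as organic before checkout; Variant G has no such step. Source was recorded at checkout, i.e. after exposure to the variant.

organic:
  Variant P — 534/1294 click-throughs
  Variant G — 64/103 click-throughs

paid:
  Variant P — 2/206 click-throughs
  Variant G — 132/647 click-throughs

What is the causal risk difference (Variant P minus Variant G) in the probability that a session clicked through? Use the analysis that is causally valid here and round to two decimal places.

+0.10

The traffic source-specific comparison favours Variant G throughout, but the pooled figures favour Variant P. The question is whether to condition on traffic source.
Traffic source lies on the pathway variant → traffic source → outcome, so adjusting for it blocks the indirect effect. For the total causal effect of variant, use the unadjusted pooled rates.
The causal difference is the pooled difference: 0.357 − 0.261 = +0.096.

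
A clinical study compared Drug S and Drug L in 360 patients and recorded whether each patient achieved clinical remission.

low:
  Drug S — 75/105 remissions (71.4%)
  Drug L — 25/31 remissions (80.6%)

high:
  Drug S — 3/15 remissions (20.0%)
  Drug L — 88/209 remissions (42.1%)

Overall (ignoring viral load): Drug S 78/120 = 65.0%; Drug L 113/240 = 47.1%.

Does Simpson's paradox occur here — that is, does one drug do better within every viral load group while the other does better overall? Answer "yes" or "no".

yes

Within each viral load level (low 71.4% vs 80.6%; high 20.0% vs 42.1%), Drug L has the higher rate every time. Pooled: 65.0% vs 47.1% — Drug S has the higher rate overall. The two comparisons disagree.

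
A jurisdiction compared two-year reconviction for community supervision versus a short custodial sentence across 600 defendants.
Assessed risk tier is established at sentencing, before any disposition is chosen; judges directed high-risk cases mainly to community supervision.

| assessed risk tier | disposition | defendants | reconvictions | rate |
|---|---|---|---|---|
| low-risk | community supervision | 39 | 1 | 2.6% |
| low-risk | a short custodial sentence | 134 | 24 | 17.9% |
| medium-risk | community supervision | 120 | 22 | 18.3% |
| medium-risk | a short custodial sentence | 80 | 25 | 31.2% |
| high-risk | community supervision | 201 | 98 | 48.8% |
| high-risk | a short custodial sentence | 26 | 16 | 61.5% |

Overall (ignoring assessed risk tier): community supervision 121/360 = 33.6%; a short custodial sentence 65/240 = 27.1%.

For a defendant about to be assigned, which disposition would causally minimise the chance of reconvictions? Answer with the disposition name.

community supervision is lower inside every assessed risk tier stratum but a short custodial sentence is lower in aggregate. Whether to stratify depends on how assessed risk tier relates to the disposition.
Since assessed risk tier is a pre-existing factor (not a product of the disposition) and it affects the outcome on its own, it is a confounder. The stratified rates, not the pooled rate, identify the causal effect.
Within each level — low-risk: 2.6% vs 17.9%; medium-risk: 18.3% vs 31.2%; high-risk: 48.8% vs 61.5% — community supervision is lower every time.

community supervision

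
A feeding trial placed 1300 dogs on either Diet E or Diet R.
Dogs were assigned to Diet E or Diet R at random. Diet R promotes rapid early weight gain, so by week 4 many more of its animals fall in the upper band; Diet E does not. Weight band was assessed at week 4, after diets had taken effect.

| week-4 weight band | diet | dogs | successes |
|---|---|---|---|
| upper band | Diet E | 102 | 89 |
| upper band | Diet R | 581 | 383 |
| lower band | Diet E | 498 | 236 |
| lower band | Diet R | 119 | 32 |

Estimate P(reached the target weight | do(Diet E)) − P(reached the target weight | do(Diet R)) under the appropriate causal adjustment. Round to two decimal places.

The week-4 weight band-specific comparison favours Diet E throughout, but the pooled figures favour Diet R. The question is whether to condition on week-4 weight band.
The distribution of week-4 weight band is itself part of what the diet does — it is an intermediate outcome. Holding it fixed would remove that part of the effect; the total effect is the pooled difference.
The causal difference is the pooled difference: 0.542 − 0.593 = -0.051.

-0.05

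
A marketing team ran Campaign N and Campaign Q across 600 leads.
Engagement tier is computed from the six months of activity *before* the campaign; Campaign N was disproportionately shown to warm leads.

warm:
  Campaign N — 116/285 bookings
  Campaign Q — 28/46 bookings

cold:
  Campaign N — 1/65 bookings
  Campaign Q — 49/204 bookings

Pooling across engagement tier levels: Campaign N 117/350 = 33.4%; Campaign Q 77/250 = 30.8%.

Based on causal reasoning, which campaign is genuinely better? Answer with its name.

The imbalance in engagement tier arose from how leads were allocated, not from anything the campaign did; and engagement tier independently affects the outcome. The pooled gap is confounded — condition on engagement tier.
Within each level — warm: 40.7% vs 60.9%; cold: 1.5% vs 24.0% — Campaign Q is higher every time.

Campaign Q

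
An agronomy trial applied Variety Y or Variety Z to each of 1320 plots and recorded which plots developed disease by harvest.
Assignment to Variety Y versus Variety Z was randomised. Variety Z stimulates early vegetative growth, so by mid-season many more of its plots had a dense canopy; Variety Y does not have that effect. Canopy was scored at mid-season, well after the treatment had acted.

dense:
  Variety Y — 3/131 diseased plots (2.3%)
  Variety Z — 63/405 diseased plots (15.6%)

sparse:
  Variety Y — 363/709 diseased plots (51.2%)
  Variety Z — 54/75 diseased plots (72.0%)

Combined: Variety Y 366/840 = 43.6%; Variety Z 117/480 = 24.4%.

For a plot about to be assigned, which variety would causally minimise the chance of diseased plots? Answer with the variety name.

Stratifying would compare varietys among plots the varietys themselves sorted into mid-season canopy groups — a form of selection on an intermediate. The unconditioned pooled rates give the total causal effect.
Pooled: Variety Y 43.6% vs Variety Z 24.4%; Variety Z is lower overall.

Variety Z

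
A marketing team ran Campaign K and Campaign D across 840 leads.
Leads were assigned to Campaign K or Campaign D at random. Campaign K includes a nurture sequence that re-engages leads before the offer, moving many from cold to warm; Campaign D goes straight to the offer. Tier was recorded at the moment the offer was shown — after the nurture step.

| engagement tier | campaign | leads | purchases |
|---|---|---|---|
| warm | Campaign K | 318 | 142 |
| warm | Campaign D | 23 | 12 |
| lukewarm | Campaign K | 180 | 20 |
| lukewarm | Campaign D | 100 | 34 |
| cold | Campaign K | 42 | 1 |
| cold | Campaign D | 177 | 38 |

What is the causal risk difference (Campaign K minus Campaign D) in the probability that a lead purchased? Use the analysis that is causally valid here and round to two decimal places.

Because the campaign influences engagement tier, engagement tier is a post-treatment mediator, not a confounder. Stratifying on it would bias the estimate; the causal effect is the crude pooled difference.
The causal difference is the pooled difference: 0.302 − 0.280 = +0.022.

+0.02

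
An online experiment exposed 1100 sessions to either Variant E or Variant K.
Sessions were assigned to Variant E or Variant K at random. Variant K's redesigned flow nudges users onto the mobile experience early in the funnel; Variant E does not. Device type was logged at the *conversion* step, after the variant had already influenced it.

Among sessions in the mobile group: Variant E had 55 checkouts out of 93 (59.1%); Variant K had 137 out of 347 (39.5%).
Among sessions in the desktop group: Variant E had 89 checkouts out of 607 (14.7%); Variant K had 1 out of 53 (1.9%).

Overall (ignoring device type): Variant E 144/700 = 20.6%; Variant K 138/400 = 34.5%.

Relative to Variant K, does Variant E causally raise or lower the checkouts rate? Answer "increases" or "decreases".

The stratified and pooled comparisons disagree (Variant E wins within each device type; Variant K wins overall), so the answer turns on the causal role of device type.
The distribution of device type is itself part of what the variant does — it is an intermediate outcome. Holding it fixed would remove that part of the effect; the total effect is the pooled difference.
Pooled: Variant E 20.6% vs Variant K 34.5%; Variant K is higher overall.

decreases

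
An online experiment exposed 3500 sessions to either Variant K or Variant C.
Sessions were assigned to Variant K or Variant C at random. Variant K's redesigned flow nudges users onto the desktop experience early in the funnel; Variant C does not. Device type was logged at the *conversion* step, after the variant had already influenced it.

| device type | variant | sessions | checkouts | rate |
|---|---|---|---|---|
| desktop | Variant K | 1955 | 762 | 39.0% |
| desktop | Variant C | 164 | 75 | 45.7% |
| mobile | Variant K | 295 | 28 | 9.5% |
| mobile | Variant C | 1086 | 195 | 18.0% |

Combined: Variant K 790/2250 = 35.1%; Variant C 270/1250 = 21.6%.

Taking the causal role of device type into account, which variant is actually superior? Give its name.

Variant C is higher inside every device type stratum but Variant K is higher in aggregate. Whether to stratify depends on how device type relates to the variant.
Stratifying would compare variants among sessions the variants themselves sorted into device type groups — a form of selection on an intermediate. The unconditioned pooled rates give the total causal effect.
Pooled: Variant K 35.1% vs Variant C 21.6%; Variant K is higher overall.

Variant K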